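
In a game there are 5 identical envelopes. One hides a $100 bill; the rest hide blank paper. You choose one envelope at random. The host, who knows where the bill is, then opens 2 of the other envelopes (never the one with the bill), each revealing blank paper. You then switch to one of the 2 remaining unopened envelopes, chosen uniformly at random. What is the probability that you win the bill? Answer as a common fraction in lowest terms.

Your original envelope holds the bill with probability 1/5, so the other 4 collectively hold it with probability 4/5.
The host can always find 2 empty envelopes to open, so the reveals don't change that 4/5; it is now spread over the 2 remaining unopened envelopes.
P(win by switching) = (4/5) · (1/2) = 2/5.

2/5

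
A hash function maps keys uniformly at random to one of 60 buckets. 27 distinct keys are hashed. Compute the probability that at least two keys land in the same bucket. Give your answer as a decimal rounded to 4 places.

It's easier to compute the probability that all 27 are distinct.
P(all distinct) = 60/60 · 59/60 · ··· · 34/60 ≈ 0.0009.
So the probability of at least one match is 1 − 0.0009 = 0.9991.

0.9991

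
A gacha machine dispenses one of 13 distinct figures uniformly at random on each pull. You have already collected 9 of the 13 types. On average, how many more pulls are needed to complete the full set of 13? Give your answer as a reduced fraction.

Starting from 9 distinct types, each trial gives a new one with probability (13−i)/13 when i types are held, so the wait for the next new type is 13/(13−i).
E = 13/4 + 13/3 + 13/2 + 13/1 = 325/12.

325/12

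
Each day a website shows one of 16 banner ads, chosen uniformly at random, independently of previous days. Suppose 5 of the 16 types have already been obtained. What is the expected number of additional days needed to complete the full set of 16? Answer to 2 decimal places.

48.32

Starting from 5 distinct types, each trial gives a new one with probability (16−i)/16 when i types are held, so the wait for the next new type is 16/(16−i).
E = 16/11 + 16/10 + 16/9 + 16/8 + 16/7 + 16/6 + 16/5 + 16/4 + 16/3 + 16/2 + 16/1 = 167422/3465 ≈ 48.32.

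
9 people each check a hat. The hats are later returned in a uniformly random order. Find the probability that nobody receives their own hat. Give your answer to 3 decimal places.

0.368

This is the derangement probability: permutations of 9 with no fixed point.
D(9) = 9! · (1 − 1/1! + 1/2! − ··· + (−1)^9/9!) = 133496.
P = 133496/362880 = 16687/45360 ≈ 0.368.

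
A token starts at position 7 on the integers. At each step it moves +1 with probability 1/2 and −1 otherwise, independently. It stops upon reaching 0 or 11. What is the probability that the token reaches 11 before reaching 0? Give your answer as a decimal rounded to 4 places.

0.6364

With a fair step, P(i) = ½P(i−1) + ½P(i+1) with P(0)=0, P(11)=1 has the linear solution P(i) = i/11.
P(7) = 7/11 ≈ 0.6364.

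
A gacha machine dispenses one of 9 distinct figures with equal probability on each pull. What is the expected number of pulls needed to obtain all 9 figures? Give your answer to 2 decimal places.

25.46

After i distinct types are collected, each trial gives a new one with probability (9−i)/9, so the expected wait for the next new type is 9/(9−i).
E = 9/9 + 9/8 + 9/7 + 9/6 + 9/5 + 9/4 + 9/3 + 9/2 + 9/1 = 7129/280 ≈ 25.46.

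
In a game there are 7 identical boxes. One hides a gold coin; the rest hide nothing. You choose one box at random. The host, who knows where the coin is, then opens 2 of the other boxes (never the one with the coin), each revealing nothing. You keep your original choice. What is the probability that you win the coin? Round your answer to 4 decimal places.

0.1429

The host can always open 2 empty boxes regardless of your choice, so the reveals give no information about your original box.
P(win by staying) = 1/7 ≈ 0.1429.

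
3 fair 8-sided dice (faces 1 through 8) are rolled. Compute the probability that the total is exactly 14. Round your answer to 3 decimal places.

0.094

There are 8^3 = 512 equally likely outcomes.
The number of ordered 3-tuples from {1,…,8} summing to 14 is 48.
P(sum = 14) = 48/512 = 3/32 ≈ 0.094.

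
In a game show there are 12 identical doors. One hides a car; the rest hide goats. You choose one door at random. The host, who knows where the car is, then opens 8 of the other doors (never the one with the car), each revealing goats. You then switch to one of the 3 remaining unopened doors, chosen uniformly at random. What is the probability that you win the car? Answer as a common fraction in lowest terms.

Your original door holds the car with probability 1/12, so the other 11 collectively hold it with probability 11/12.
The host can always find 8 empty doors to open, so the reveals don't change that 11/12; it is now spread over the 3 remaining unopened doors.
P(win by switching) = (11/12) · (1/3) = 11/36.

11/36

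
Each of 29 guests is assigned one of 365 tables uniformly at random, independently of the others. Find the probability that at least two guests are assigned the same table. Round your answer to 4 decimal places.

It's easier to compute the probability that all 29 are distinct.
P(all distinct) = 365/365 · 364/365 · ··· · 337/365 ≈ 0.3190.
So the probability of at least one match is 1 − 0.3190 = 0.6810.

0.6810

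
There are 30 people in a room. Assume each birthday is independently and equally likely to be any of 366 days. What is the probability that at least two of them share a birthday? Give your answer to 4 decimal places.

It's easier to compute the probability that all 30 are distinct.
P(all distinct) = 366/366 · 365/366 · ··· · 337/366 ≈ 0.2947.
So the probability of at least one match is 1 − 0.2947 = 0.7053.

0.7053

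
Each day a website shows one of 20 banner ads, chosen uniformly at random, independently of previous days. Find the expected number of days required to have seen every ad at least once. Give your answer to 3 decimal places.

After i distinct types are collected, each trial gives a new one with probability (20−i)/20, so the expected wait for the next new type is 20/(20−i).
E = 20/20 + 20/19 + 20/18 + 20/17 + 20/16 + 20/15 + 20/14 + 20/13 + 20/12 + 20/11 + 20/10 + 20/9 + 20/8 + 20/7 + 20/6 + 20/5 + 20/4 + 20/3 + 20/2 + 20/1 = 279175675/3879876 ≈ 71.955.

71.955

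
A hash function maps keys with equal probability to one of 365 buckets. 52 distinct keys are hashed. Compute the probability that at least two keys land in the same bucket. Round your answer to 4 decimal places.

0.9780

It's easier to compute the probability that all 52 are distinct.
P(all distinct) = 365/365 · 364/365 · ··· · 314/365 ≈ 0.0220.
So the probability of at least one match is 1 − 0.0220 = 0.9780.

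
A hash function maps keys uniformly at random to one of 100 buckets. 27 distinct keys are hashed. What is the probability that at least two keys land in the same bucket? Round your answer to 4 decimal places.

0.9791

It's easier to compute the probability that all 27 are distinct.
P(all distinct) = 100/100 · 99/100 · ··· · 74/100 ≈ 0.0209.
So the probability of at least one match is 1 − 0.0209 = 0.9791.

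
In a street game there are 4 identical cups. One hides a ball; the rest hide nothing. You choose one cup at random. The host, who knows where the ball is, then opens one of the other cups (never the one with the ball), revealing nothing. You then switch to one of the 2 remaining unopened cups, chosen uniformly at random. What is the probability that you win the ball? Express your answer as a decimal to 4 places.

0.3750

Your original cup holds the ball with probability 1/4, so the other 3 collectively hold it with probability 3/4.
The host can always find an empty cup to open, so this doesn't change that 3/4; it is now spread over the 2 remaining unopened cups.
P(win by switching) = (3/4) · (1/2) = 3/8 ≈ 0.3750.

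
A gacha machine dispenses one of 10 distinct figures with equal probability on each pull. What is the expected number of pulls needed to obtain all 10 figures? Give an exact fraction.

7381/252

After i distinct types are collected, each trial gives a new one with probability (10−i)/10, so the expected wait for the next new type is 10/(10−i).
E = 10/10 + 10/9 + 10/8 + 10/7 + 10/6 + 10/5 + 10/4 + 10/3 + 10/2 + 10/1 = 7381/252.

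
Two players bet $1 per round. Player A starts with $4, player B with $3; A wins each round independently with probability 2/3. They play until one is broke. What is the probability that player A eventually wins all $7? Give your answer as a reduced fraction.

120/127

Let r = q/p = (1/3)/(2/3) = 1/2. The recurrence P(i) = p·P(i+1) + q·P(i−1) with P(0)=0, P(7)=1 gives P(i) = (1 − r^i)/(1 − r^7).
P(4) = (1 − (1/2)^4) / (1 − (1/2)^7) = 120/127.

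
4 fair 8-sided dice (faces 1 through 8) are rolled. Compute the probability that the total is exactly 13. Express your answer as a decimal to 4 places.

0.0498

There are 8^4 = 4096 equally likely outcomes.
The number of ordered 4-tuples from {1,…,8} summing to 13 is 204.
P(sum = 13) = 204/4096 = 51/1024 ≈ 0.0498.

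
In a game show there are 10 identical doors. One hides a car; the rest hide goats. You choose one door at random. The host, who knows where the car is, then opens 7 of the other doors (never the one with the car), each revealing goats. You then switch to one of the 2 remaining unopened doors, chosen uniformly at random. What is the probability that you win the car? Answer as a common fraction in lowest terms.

9/20

Your original door holds the car with probability 1/10, so the other 9 collectively hold it with probability 9/10.
The host can always find 7 empty doors to open, so the reveals don't change that 9/10; it is now spread over the 2 remaining unopened doors.
P(win by switching) = (9/10) · (1/2) = 9/20.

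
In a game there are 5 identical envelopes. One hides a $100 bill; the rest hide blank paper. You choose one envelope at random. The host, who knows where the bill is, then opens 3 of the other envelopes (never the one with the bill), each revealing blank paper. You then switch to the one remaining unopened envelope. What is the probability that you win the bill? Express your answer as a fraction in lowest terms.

Your original envelope holds the bill with probability 1/5, so the other 4 collectively hold it with probability 4/5.
The host can always find 3 empty envelopes to open, so the reveals don't change that 4/5; it is now spread over the 1 remaining unopened envelope.
P(win by switching) = (4/5) · (1/1) = 4/5.

4/5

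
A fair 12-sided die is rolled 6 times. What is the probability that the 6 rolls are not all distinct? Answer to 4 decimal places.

0.7772

P(all 6 different) = 12/12 · 11/12 · ··· · 7/12 ≈ 0.2228.
P(at least two equal) = 1 − 0.2228 = 0.7772.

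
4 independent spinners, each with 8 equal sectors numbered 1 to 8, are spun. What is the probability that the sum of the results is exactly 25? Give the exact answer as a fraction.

15/512

There are 8^4 = 4096 equally likely outcomes.
The number of ordered 4-tuples from {1,…,8} summing to 25 is 120.
P(sum = 25) = 120/4096 = 15/512.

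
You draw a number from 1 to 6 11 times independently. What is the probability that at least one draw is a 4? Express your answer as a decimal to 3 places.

P(no draw is a 4) = (5/6)^11 ≈ 0.135.
P(at least one) = 1 − 0.135 = 0.865.

0.865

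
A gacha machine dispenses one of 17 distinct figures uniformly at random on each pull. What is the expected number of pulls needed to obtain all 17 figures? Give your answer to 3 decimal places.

58.472

After i distinct types are collected, each trial gives a new one with probability (17−i)/17, so the expected wait for the next new type is 17/(17−i).
E = 17/17 + 17/16 + 17/15 + 17/14 + 17/13 + 17/12 + 17/11 + 17/10 + 17/9 + 17/8 + 17/7 + 17/6 + 17/5 + 17/4 + 17/3 + 17/2 + 17/1 = 42142223/720720 ≈ 58.472.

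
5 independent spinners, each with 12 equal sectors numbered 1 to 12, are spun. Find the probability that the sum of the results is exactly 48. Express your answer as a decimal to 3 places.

There are 12^5 = 248832 equally likely outcomes.
The number of ordered 5-tuples from {1,…,12} summing to 48 is 1815.
P(sum = 48) = 1815/248832 = 605/82944 ≈ 0.007.

0.007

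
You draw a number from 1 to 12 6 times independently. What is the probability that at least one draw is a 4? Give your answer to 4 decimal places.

0.4067

P(no draw is a 4) = (11/12)^6 ≈ 0.5933.
P(at least one) = 1 − 0.5933 = 0.4067.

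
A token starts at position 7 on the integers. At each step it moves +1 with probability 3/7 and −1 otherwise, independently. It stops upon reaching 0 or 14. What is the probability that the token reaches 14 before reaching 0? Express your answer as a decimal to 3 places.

0.118

Let r = q/p = (4/7)/(3/7) = 4/3. The recurrence P(i) = p·P(i+1) + q·P(i−1) with P(0)=0, P(14)=1 gives P(i) = (1 − r^i)/(1 − r^14).
P(7) = (1 − (4/3)^7) / (1 − (4/3)^14) = 2187/18571 ≈ 0.118.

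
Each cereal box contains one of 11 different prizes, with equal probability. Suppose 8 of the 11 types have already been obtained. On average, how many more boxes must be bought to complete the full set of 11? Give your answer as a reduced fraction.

121/6

Starting from 8 distinct types, each trial gives a new one with probability (11−i)/11 when i types are held, so the wait for the next new type is 11/(11−i).
E = 11/3 + 11/2 + 11/1 = 121/6.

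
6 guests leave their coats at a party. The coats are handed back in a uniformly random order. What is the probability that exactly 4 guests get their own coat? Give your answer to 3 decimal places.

0.021

Choose which 4 of the 6 are fixed: C(6,4) = 15 ways.
The remaining 2 must have no fixed point: D(2) = 1.
P = 15·1/720 = 1/48 ≈ 0.021.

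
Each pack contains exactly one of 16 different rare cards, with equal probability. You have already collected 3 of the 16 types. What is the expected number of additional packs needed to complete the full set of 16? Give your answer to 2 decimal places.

50.88

Starting from 3 distinct types, each trial gives a new one with probability (16−i)/16 when i types are held, so the wait for the next new type is 16/(16−i).
E = 16/13 + 16/12 + 16/11 + 16/10 + 16/9 + 16/8 + 16/7 + 16/6 + 16/5 + 16/4 + 16/3 + 16/2 + 16/1 = 2291986/45045 ≈ 50.88.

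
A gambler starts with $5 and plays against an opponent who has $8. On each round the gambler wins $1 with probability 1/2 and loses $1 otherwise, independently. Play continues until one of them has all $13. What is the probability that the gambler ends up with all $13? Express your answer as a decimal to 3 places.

With a fair step, P(i) = ½P(i−1) + ½P(i+1) with P(0)=0, P(13)=1 has the linear solution P(i) = i/13.
P(5) = 5/13 ≈ 0.385.

0.385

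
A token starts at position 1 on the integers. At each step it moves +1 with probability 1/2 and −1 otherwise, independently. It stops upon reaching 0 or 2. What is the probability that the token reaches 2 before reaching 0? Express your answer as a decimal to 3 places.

With a fair step, P(i) = ½P(i−1) + ½P(i+1) with P(0)=0, P(2)=1 has the linear solution P(i) = i/2.
P(1) = 1/2 ≈ 0.500.

0.500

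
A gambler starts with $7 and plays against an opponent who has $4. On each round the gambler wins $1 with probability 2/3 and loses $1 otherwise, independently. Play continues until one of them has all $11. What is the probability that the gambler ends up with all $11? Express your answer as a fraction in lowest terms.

Let r = q/p = (1/3)/(2/3) = 1/2. The recurrence P(i) = p·P(i+1) + q·P(i−1) with P(0)=0, P(11)=1 gives P(i) = (1 − r^i)/(1 − r^11).
P(7) = (1 − (1/2)^7) / (1 − (1/2)^11) = 2032/2047.

2032/2047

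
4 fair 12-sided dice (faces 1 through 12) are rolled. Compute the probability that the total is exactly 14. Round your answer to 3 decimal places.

0.014

There are 12^4 = 20736 equally likely outcomes.
The number of ordered 4-tuples from {1,…,12} summing to 14 is 286.
P(sum = 14) = 286/20736 = 143/10368 ≈ 0.014.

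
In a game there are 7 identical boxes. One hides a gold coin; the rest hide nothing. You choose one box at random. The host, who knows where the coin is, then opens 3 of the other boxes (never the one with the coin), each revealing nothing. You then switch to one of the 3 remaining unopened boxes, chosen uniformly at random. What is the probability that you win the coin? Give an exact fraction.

Your original box holds the coin with probability 1/7, so the other 6 collectively hold it with probability 6/7.
The host can always find 3 empty boxes to open, so the reveals don't change that 6/7; it is now spread over the 3 remaining unopened boxes.
P(win by switching) = (6/7) · (1/3) = 2/7.

2/7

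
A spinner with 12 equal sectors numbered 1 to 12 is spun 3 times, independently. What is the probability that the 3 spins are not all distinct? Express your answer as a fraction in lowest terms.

P(all 3 different) = 12/12 · 11/12 · ··· · 10/12 = 55/72.
P(at least two equal) = 1 − 55/72 = 17/72.

17/72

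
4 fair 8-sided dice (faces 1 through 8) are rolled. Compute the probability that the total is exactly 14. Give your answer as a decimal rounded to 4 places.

0.0601

There are 8^4 = 4096 equally likely outcomes.
The number of ordered 4-tuples from {1,…,8} summing to 14 is 246.
P(sum = 14) = 246/4096 = 123/2048 ≈ 0.0601.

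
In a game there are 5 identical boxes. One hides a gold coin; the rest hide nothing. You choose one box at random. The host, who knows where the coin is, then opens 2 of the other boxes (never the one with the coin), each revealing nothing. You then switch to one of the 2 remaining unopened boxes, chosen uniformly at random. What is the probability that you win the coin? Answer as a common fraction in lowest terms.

2/5

Your original box holds the coin with probability 1/5, so the other 4 collectively hold it with probability 4/5.
The host can always find 2 empty boxes to open, so the reveals don't change that 4/5; it is now spread over the 2 remaining unopened boxes.
P(win by switching) = (4/5) · (1/2) = 2/5.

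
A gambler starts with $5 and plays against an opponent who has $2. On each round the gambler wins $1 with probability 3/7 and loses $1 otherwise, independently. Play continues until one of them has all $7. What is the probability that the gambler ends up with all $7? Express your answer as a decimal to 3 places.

Let r = q/p = (4/7)/(3/7) = 4/3. The recurrence P(i) = p·P(i+1) + q·P(i−1) with P(0)=0, P(7)=1 gives P(i) = (1 − r^i)/(1 − r^7).
P(5) = (1 − (4/3)^5) / (1 − (4/3)^7) = 7029/14197 ≈ 0.495.

0.495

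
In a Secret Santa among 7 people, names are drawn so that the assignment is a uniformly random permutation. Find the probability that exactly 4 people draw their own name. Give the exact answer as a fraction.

Choose which 4 of the 7 are fixed: C(7,4) = 35 ways.
The remaining 3 must have no fixed point: D(3) = 2.
P = 35·2/5040 = 1/72.

1/72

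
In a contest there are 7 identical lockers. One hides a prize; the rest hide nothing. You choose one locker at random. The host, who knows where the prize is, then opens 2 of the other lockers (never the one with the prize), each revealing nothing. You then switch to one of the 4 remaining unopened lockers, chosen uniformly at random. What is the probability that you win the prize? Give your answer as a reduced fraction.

Your original locker holds the prize with probability 1/7, so the other 6 collectively hold it with probability 6/7.
The host can always find 2 empty lockers to open, so the reveals don't change that 6/7; it is now spread over the 4 remaining unopened lockers.
P(win by switching) = (6/7) · (1/4) = 3/14.

3/14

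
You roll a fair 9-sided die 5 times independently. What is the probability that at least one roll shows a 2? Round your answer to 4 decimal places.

P(no roll shows a 2) = (8/9)^5 ≈ 0.5549.
P(at least one) = 1 − 0.5549 = 0.4451.

0.4451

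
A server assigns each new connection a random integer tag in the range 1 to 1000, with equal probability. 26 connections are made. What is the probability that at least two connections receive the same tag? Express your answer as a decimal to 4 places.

It's easier to compute the probability that all 26 are distinct.
P(all distinct) = 1000/1000 · 999/1000 · ··· · 975/1000 ≈ 0.7205.
So the probability of at least one match is 1 − 0.7205 = 0.2795.

0.2795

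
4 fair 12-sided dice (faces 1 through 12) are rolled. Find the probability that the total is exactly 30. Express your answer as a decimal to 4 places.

There are 12^4 = 20736 equally likely outcomes.
The number of ordered 4-tuples from {1,…,12} summing to 30 is 994.
P(sum = 30) = 994/20736 = 497/10368 ≈ 0.0479.

0.0479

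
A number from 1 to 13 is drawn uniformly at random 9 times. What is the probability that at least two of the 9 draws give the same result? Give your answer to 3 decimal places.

P(all 9 different) = 13/13 · 12/13 · ··· · 5/13 ≈ 0.024.
P(at least two equal) = 1 − 0.024 = 0.976.

0.976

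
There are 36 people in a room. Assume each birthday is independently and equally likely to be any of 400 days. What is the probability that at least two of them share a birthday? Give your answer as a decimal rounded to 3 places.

It's easier to compute the probability that all 36 are distinct.
P(all distinct) = 400/400 · 399/400 · ··· · 365/400 ≈ 0.197.
So the probability of at least one match is 1 − 0.197 = 0.803.

0.803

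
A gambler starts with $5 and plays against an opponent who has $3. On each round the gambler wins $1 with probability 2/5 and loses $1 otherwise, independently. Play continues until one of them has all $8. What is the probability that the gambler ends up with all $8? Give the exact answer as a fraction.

Let r = q/p = (3/5)/(2/5) = 3/2. The recurrence P(i) = p·P(i+1) + q·P(i−1) with P(0)=0, P(8)=1 gives P(i) = (1 − r^i)/(1 − r^8).
P(5) = (1 − (3/2)^5) / (1 − (3/2)^8) = 1688/6305.

1688/6305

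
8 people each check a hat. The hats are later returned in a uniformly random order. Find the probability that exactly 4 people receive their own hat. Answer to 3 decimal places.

Choose which 4 of the 8 are fixed: C(8,4) = 70 ways.
The remaining 4 must have no fixed point: D(4) = 9.
P = 70·9/40320 = 1/64 ≈ 0.016.

0.016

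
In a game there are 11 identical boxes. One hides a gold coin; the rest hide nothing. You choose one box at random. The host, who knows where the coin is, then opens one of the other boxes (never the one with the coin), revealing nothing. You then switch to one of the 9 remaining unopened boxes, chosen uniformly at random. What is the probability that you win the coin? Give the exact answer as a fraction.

10/99

Your original box holds the coin with probability 1/11, so the other 10 collectively hold it with probability 10/11.
The host can always find an empty box to open, so this doesn't change that 10/11; it is now spread over the 9 remaining unopened boxes.
P(win by switching) = (10/11) · (1/9) = 10/99.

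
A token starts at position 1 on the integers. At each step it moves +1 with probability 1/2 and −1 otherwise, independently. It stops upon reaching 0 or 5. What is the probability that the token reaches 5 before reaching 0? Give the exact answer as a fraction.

With a fair step, P(i) = ½P(i−1) + ½P(i+1) with P(0)=0, P(5)=1 has the linear solution P(i) = i/5.
P(1) = 1/5.

1/5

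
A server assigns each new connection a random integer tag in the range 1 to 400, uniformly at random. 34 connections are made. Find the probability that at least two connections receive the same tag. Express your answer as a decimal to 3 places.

0.764

It's easier to compute the probability that all 34 are distinct.
P(all distinct) = 400/400 · 399/400 · ··· · 367/400 ≈ 0.236.
So the probability of at least one match is 1 − 0.236 = 0.764.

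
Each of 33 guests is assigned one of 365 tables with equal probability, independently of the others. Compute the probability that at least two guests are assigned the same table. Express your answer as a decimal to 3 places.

It's easier to compute the probability that all 33 are distinct.
P(all distinct) = 365/365 · 364/365 · ··· · 333/365 ≈ 0.225.
So the probability of at least one match is 1 − 0.225 = 0.775.

0.775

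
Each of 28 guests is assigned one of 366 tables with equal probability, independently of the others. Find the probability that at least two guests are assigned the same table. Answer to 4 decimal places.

0.6534

It's easier to compute the probability that all 28 are distinct.
P(all distinct) = 366/366 · 365/366 · ··· · 339/366 ≈ 0.3466.
So the probability of at least one match is 1 − 0.3466 = 0.6534.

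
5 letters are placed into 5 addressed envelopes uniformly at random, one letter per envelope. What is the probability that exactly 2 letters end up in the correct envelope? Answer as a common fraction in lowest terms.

1/6

Choose which 2 of the 5 are fixed: C(5,2) = 10 ways.
The remaining 3 must have no fixed point: D(3) = 2.
P = 10·2/120 = 1/6.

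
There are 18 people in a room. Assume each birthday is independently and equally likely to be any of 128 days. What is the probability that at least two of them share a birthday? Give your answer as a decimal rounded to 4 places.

0.7146

It's easier to compute the probability that all 18 are distinct.
P(all distinct) = 128/128 · 127/128 · ··· · 111/128 ≈ 0.2854.
So the probability of at least one match is 1 − 0.2854 = 0.7146.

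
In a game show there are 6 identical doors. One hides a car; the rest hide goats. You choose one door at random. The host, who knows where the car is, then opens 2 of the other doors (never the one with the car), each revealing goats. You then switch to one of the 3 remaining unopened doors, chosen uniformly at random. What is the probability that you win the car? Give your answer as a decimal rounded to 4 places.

0.2778

Your original door holds the car with probability 1/6, so the other 5 collectively hold it with probability 5/6.
The host can always find 2 empty doors to open, so the reveals don't change that 5/6; it is now spread over the 3 remaining unopened doors.
P(win by switching) = (5/6) · (1/3) = 5/18 ≈ 0.2778.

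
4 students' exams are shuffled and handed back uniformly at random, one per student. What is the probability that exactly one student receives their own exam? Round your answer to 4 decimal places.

Choose which one is fixed: C(4,1) = 4 ways.
The remaining 3 must have no fixed point: D(3) = 2.
P = 4·2/24 = 1/3 ≈ 0.3333.

0.3333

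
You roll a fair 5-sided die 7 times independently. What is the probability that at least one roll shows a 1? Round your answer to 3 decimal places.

P(no roll shows a 1) = (4/5)^7 ≈ 0.210.
P(at least one) = 1 − 0.210 = 0.790.

0.790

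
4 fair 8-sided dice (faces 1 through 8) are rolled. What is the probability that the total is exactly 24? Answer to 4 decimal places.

0.0393

There are 8^4 = 4096 equally likely outcomes.
The number of ordered 4-tuples from {1,…,8} summing to 24 is 161.
P(sum = 24) = 161/4096 ≈ 0.0393.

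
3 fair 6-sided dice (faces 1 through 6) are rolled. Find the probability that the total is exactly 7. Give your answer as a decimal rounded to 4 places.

0.0694

There are 6^3 = 216 equally likely outcomes.
The number of ordered 3-tuples from {1,…,6} summing to 7 is 15.
P(sum = 7) = 15/216 = 5/72 ≈ 0.0694.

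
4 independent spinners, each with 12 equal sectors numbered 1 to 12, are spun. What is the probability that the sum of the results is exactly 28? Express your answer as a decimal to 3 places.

There are 12^4 = 20736 equally likely outcomes.
The number of ordered 4-tuples from {1,…,12} summing to 28 is 1111.
P(sum = 28) = 1111/20736 ≈ 0.054.

0.054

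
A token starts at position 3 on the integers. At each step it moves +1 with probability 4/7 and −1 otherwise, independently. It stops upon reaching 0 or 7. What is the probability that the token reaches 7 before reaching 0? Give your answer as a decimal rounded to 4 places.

0.6672

Let r = q/p = (3/7)/(4/7) = 3/4. The recurrence P(i) = p·P(i+1) + q·P(i−1) with P(0)=0, P(7)=1 gives P(i) = (1 − r^i)/(1 − r^7).
P(3) = (1 − (3/4)^3) / (1 − (3/4)^7) = 9472/14197 ≈ 0.6672.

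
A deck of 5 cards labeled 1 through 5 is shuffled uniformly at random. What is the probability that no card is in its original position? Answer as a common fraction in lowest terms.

11/30

This is the derangement probability: permutations of 5 with no fixed point.
D(5) = 5! · (1 − 1/1! + 1/2! − ··· + (−1)^5/5!) = 44.
P = 44/120 = 11/30.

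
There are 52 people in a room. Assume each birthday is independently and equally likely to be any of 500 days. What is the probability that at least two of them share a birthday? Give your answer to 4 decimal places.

0.9359

It's easier to compute the probability that all 52 are distinct.
P(all distinct) = 500/500 · 499/500 · ··· · 449/500 ≈ 0.0641.
So the probability of at least one match is 1 − 0.0641 = 0.9359.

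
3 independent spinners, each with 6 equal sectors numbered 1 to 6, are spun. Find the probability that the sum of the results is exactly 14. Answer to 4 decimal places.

There are 6^3 = 216 equally likely outcomes.
The number of ordered 3-tuples from {1,…,6} summing to 14 is 15.
P(sum = 14) = 15/216 = 5/72 ≈ 0.0694.

0.0694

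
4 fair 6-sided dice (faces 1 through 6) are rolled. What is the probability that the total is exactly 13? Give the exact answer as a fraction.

There are 6^4 = 1296 equally likely outcomes.
The number of ordered 4-tuples from {1,…,6} summing to 13 is 140.
P(sum = 13) = 140/1296 = 35/324.

35/324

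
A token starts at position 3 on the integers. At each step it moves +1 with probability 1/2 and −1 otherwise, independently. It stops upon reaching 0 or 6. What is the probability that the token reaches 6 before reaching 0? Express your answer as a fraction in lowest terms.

1/2

With a fair step, P(i) = ½P(i−1) + ½P(i+1) with P(0)=0, P(6)=1 has the linear solution P(i) = i/6.
P(3) = 3/6 = 1/2.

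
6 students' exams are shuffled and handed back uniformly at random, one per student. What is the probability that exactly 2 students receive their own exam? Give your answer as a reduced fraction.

Choose which 2 of the 6 are fixed: C(6,2) = 15 ways.
The remaining 4 must have no fixed point: D(4) = 9.
P = 15·9/720 = 3/16.

3/16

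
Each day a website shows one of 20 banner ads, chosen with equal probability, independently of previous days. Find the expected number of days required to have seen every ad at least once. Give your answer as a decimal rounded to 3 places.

After i distinct types are collected, each trial gives a new one with probability (20−i)/20, so the expected wait for the next new type is 20/(20−i).
E = 20/20 + 20/19 + 20/18 + 20/17 + 20/16 + 20/15 + 20/14 + 20/13 + 20/12 + 20/11 + 20/10 + 20/9 + 20/8 + 20/7 + 20/6 + 20/5 + 20/4 + 20/3 + 20/2 + 20/1 = 279175675/3879876 ≈ 71.955.

71.955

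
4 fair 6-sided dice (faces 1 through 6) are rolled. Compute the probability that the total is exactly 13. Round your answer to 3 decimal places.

0.108

There are 6^4 = 1296 equally likely outcomes.
The number of ordered 4-tuples from {1,…,6} summing to 13 is 140.
P(sum = 13) = 140/1296 = 35/324 ≈ 0.108.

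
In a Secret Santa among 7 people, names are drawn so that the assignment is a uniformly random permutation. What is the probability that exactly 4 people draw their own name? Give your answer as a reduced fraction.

1/72

Choose which 4 of the 7 are fixed: C(7,4) = 35 ways.
The remaining 3 must have no fixed point: D(3) = 2.
P = 35·2/5040 = 1/72.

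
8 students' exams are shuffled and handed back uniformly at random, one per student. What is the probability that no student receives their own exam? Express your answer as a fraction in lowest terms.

This is the derangement probability: permutations of 8 with no fixed point.
D(8) = 8! · (1 − 1/1! + 1/2! − ··· + (−1)^8/8!) = 14833.
P = 14833/40320 = 2119/5760.

2119/5760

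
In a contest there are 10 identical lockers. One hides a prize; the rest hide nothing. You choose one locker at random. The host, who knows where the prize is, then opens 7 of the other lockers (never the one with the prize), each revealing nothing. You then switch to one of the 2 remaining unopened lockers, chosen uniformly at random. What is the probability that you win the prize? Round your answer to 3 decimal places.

Your original locker holds the prize with probability 1/10, so the other 9 collectively hold it with probability 9/10.
The host can always find 7 empty lockers to open, so the reveals don't change that 9/10; it is now spread over the 2 remaining unopened lockers.
P(win by switching) = (9/10) · (1/2) = 9/20 ≈ 0.450.

0.450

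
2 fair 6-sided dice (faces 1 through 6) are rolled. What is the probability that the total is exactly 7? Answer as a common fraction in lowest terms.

1/6

There are 6^2 = 36 equally likely outcomes.
The number of ordered 2-tuples from {1,…,6} summing to 7 is 6.
P(sum = 7) = 6/36 = 1/6.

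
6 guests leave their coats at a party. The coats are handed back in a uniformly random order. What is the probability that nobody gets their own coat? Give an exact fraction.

This is the derangement probability: permutations of 6 with no fixed point.
D(6) = 6! · (1 − 1/1! + 1/2! − ··· + (−1)^6/6!) = 265.
P = 265/720 = 53/144.

53/144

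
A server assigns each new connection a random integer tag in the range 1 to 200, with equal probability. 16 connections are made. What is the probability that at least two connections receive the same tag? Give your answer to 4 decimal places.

0.4600

It's easier to compute the probability that all 16 are distinct.
P(all distinct) = 200/200 · 199/200 · ··· · 185/200 ≈ 0.5400.
So the probability of at least one match is 1 − 0.5400 = 0.4600.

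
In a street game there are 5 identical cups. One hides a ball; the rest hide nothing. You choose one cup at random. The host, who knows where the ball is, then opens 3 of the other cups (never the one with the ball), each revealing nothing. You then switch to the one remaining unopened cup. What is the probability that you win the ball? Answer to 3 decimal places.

0.800

Your original cup holds the ball with probability 1/5, so the other 4 collectively hold it with probability 4/5.
The host can always find 3 empty cups to open, so the reveals don't change that 4/5; it is now spread over the 1 remaining unopened cup.
P(win by switching) = (4/5) · (1/1) = 4/5 ≈ 0.800.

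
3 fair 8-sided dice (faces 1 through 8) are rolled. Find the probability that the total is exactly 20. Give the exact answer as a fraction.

There are 8^3 = 512 equally likely outcomes.
The number of ordered 3-tuples from {1,…,8} summing to 20 is 15.
P(sum = 20) = 15/512.

15/512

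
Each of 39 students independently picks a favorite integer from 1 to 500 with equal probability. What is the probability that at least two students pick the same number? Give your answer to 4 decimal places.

0.7816

It's easier to compute the probability that all 39 are distinct.
P(all distinct) = 500/500 · 499/500 · ··· · 462/500 ≈ 0.2184.
So the probability of at least one match is 1 − 0.2184 = 0.7816.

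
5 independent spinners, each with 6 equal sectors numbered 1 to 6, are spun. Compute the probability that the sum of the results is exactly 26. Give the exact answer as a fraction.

35/3888

There are 6^5 = 7776 equally likely outcomes.
The number of ordered 5-tuples from {1,…,6} summing to 26 is 70.
P(sum = 26) = 70/7776 = 35/3888.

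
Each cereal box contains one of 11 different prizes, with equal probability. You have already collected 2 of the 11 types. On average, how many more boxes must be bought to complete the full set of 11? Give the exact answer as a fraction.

78419/2520

Starting from 2 distinct types, each trial gives a new one with probability (11−i)/11 when i types are held, so the wait for the next new type is 11/(11−i).
E = 11/9 + 11/8 + 11/7 + 11/6 + 11/5 + 11/4 + 11/3 + 11/2 + 11/1 = 78419/2520.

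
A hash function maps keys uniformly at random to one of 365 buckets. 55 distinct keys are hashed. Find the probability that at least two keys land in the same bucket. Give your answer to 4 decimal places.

0.9863

It's easier to compute the probability that all 55 are distinct.
P(all distinct) = 365/365 · 364/365 · ··· · 311/365 ≈ 0.0137.
So the probability of at least one match is 1 − 0.0137 = 0.9863.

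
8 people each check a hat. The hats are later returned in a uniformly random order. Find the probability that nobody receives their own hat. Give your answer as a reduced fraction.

2119/5760

This is the derangement probability: permutations of 8 with no fixed point.
D(8) = 8! · (1 − 1/1! + 1/2! − ··· + (−1)^8/8!) = 14833.
P = 14833/40320 = 2119/5760.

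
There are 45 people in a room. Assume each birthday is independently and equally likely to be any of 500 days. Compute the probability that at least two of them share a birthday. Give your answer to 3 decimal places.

0.870

It's easier to compute the probability that all 45 are distinct.
P(all distinct) = 500/500 · 499/500 · ··· · 456/500 ≈ 0.130.
So the probability of at least one match is 1 − 0.130 = 0.870.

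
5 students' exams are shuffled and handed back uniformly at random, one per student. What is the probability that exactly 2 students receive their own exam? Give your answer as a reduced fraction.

Choose which 2 of the 5 are fixed: C(5,2) = 10 ways.
The remaining 3 must have no fixed point: D(3) = 2.
P = 10·2/120 = 1/6.

1/6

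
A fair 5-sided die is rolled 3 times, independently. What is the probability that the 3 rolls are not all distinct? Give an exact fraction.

13/25

P(all 3 different) = 5/5 · 4/5 · ··· · 3/5 = 12/25.
P(at least two equal) = 1 − 12/25 = 13/25.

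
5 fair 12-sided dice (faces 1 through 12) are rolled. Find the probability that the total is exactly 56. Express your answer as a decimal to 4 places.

There are 12^5 = 248832 equally likely outcomes.
The number of ordered 5-tuples from {1,…,12} summing to 56 is 70.
P(sum = 56) = 70/248832 = 35/124416 ≈ 0.0003.

0.0003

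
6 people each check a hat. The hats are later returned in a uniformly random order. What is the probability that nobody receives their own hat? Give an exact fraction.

53/144

This is the derangement probability: permutations of 6 with no fixed point.
D(6) = 6! · (1 − 1/1! + 1/2! − ··· + (−1)^6/6!) = 265.
P = 265/720 = 53/144.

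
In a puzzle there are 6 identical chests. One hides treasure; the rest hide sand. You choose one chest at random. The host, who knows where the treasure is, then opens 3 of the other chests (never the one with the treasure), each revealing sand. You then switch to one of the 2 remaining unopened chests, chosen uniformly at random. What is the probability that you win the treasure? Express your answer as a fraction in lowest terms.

Your original chest holds the treasure with probability 1/6, so the other 5 collectively hold it with probability 5/6.
The host can always find 3 empty chests to open, so the reveals don't change that 5/6; it is now spread over the 2 remaining unopened chests.
P(win by switching) = (5/6) · (1/2) = 5/12.

5/12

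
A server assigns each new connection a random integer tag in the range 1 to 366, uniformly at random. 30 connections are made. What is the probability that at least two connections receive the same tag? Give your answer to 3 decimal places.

0.705

It's easier to compute the probability that all 30 are distinct.
P(all distinct) = 366/366 · 365/366 · ··· · 337/366 ≈ 0.295.
So the probability of at least one match is 1 − 0.295 = 0.705.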